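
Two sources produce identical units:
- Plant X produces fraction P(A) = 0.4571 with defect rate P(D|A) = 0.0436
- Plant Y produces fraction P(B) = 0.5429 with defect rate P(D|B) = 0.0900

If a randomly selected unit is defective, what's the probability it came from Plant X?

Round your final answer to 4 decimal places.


Let A = from Plant X, D = defective

Given:
- P(A) = 0.4571, P(B) = 0.5429
- P(D|A) = 0.0436, P(D|B) = 0.0900

Step 1: Find P(D)
P(D) = P(D|A)P(A) + P(D|B)P(B)
     = 0.0436 × 0.4571 + 0.0900 × 0.5429
     = 0.01992956 + 0.04886100
     = 0.06879056

Step 2: Apply Bayes' theorem
P(A|D) = P(D|A)P(A) / P(D)
       = 0.01992956 / 0.06879056
       = 0.2897


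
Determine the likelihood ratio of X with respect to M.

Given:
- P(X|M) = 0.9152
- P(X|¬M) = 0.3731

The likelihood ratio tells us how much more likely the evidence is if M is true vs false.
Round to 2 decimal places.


Likelihood Ratio (LR) = P(X|M) / P(X|¬M)

LR = 0.9152 / 0.3731
   = 2.45

The evidence is 2.45 times more likely if M is true than if M is false.
Because LR exceeds 1, X is evidence for M.


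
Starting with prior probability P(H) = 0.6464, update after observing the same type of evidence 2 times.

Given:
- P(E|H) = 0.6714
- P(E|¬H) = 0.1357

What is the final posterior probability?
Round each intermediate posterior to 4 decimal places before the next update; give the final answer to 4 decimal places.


Sequential Bayesian updating:

Initial prior: P(H) = 0.6464

Update 1:
  P(E) = 0.6714 × 0.6464 + 0.1357 × 0.3536 = 0.43399296 + 0.04798352 = 0.48197648
  P(H|E) = 0.43399296 / 0.48197648 = 0.9004

Update 2:
  P(E) = 0.6714 × 0.9004 + 0.1357 × 0.0996 = 0.60452856 + 0.01351572 = 0.61804428
  P(H|E) = 0.60452856 / 0.61804428 = 0.9781

Final posterior: 0.9781


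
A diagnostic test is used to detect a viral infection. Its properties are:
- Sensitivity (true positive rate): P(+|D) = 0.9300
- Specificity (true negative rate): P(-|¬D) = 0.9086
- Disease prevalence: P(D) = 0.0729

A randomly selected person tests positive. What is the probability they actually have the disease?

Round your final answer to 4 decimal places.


Let D = has disease, + = positive test

Given:
- P(D) = 0.0729 (prevalence)
- P(+|D) = 0.9300 (sensitivity)
- P(-|¬D) = 0.9086 (specificity)
- P(+|¬D) = 0.0914 (false positive rate = 1 - specificity)

Step 1: Find P(+)
P(+) = P(+|D)P(D) + P(+|¬D)P(¬D)
     = 0.9300 × 0.0729 + 0.0914 × 0.9271
     = 0.06779700 + 0.08473694
     = 0.15253394

Step 2: Apply Bayes' theorem for P(D|+)
P(D|+) = P(+|D)P(D) / P(+)
       = 0.06779700 / 0.15253394
       = 0.4445


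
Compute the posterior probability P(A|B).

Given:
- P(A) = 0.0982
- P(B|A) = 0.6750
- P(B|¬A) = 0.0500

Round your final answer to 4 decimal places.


Bayes' theorem: P(A|B) = P(B|A) × P(A) / P(B)

Step 1: Calculate P(B) using law of total probability
P(B) = P(B|A)P(A) + P(B|¬A)P(¬A)
     = 0.6750 × 0.0982 + 0.0500 × 0.9018
     = 0.06628500 + 0.04509000
     = 0.11137500

Step 2: Apply Bayes' theorem
P(A|B) = P(B|A) × P(A) / P(B)
       = 0.06628500 / 0.11137500
       = 0.5952


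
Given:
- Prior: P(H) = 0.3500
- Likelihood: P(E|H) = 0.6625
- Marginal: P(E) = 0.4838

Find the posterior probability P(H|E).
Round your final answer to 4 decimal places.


Using Bayes' theorem:

P(H|E) = P(E|H) × P(H) / P(E)
       = 0.6625 × 0.3500 / 0.4838
       = 0.23187500 / 0.4838
       = 0.4793

The evidence strengthens our belief in H.
Prior: 0.3500 → Posterior: 0.4793


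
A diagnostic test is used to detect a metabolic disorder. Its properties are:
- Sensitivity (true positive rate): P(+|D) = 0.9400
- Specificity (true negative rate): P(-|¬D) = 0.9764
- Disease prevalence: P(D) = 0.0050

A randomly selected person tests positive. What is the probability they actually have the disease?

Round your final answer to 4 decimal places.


Let D = has disease, + = positive test

Given:
- P(D) = 0.0050 (prevalence)
- P(+|D) = 0.9400 (sensitivity)
- P(-|¬D) = 0.9764 (specificity)
- P(+|¬D) = 0.0236 (false positive rate = 1 - specificity)

Step 1: Find P(+)
P(+) = P(+|D)P(D) + P(+|¬D)P(¬D)
     = 0.9400 × 0.0050 + 0.0236 × 0.9950
     = 0.00470000 + 0.02348200
     = 0.02818200

Step 2: Apply Bayes' theorem for P(D|+)
P(D|+) = P(+|D)P(D) / P(+)
       = 0.00470000 / 0.02818200
       = 0.1668


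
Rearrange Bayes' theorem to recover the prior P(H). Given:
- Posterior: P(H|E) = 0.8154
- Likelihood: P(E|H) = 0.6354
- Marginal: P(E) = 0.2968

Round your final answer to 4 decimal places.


From Bayes' theorem: P(H|E) = P(E|H) × P(H) / P(E)

Rearranging for P(H):
P(H) = P(H|E) × P(E) / P(E|H)
     = 0.8154 × 0.2968 / 0.6354
     = 0.24201072 / 0.6354
     = 0.3809


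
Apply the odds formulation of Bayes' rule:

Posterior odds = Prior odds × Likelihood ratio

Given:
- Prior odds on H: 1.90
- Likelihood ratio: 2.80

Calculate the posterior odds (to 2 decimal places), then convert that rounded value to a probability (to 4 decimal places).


Step 1: Calculate posterior odds
Posterior odds = Prior odds × LR
               = 1.90 × 2.80
               = 5.32

Step 2: Convert to probability
P(H|E) = Posterior odds / (1 + Posterior odds)
       = 5.32 / (1 + 5.32)
       = 5.32 / 6.32
       = 0.8418

The evidence increased P(H) from 0.6552 to 0.8418.


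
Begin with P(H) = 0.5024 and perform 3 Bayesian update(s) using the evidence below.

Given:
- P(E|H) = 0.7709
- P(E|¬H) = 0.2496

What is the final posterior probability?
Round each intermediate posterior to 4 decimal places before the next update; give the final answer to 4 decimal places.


Sequential Bayesian updating:

Initial prior: P(H) = 0.5024

Update 1:
  P(E) = 0.7709 × 0.5024 + 0.2496 × 0.4976 = 0.38730016 + 0.12420096 = 0.51150112
  P(H|E) = 0.38730016 / 0.51150112 = 0.7572

Update 2:
  P(E) = 0.7709 × 0.7572 + 0.2496 × 0.2428 = 0.58372548 + 0.06060288 = 0.64432836
  P(H|E) = 0.58372548 / 0.64432836 = 0.9059

Update 3:
  P(E) = 0.7709 × 0.9059 + 0.2496 × 0.0941 = 0.69835831 + 0.02348736 = 0.72184567
  P(H|E) = 0.69835831 / 0.72184567 = 0.9675

Final posterior: 0.9675


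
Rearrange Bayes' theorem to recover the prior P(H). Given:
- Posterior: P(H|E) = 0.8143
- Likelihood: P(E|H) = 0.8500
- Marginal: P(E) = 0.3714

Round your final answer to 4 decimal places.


From Bayes' theorem: P(H|E) = P(E|H) × P(H) / P(E)

Rearranging for P(H):
P(H) = P(H|E) × P(E) / P(E|H)
     = 0.8143 × 0.3714 / 0.8500
     = 0.30243102 / 0.8500
     = 0.3558


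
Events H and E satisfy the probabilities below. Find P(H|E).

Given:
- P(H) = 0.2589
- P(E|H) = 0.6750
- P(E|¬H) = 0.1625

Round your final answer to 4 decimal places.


Bayes' theorem: P(H|E) = P(E|H) × P(H) / P(E)

Step 1: Calculate P(E) using law of total probability
P(E) = P(E|H)P(H) + P(E|¬H)P(¬H)
     = 0.6750 × 0.2589 + 0.1625 × 0.7411
     = 0.17475750 + 0.12042875
     = 0.29518625

Step 2: Apply Bayes' theorem
P(H|E) = P(E|H) × P(H) / P(E)
       = 0.17475750 / 0.29518625
       = 0.5920


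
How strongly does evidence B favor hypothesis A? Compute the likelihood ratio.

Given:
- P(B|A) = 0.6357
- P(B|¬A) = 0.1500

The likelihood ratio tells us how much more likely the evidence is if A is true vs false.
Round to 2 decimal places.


Likelihood Ratio (LR) = P(B|A) / P(B|¬A)

LR = 0.6357 / 0.1500
   = 4.24

The evidence is 4.24 times more likely if A is true than if A is false.
LR > 1, so observing B raises the odds in favor of A.


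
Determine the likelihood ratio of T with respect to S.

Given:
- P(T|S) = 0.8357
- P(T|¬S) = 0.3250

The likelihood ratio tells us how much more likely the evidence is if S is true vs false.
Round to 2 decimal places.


Likelihood Ratio (LR) = P(T|S) / P(T|¬S)

LR = 0.8357 / 0.3250
   = 2.57

The evidence is 2.57 times more likely if S is true than if S is false.
Because LR exceeds 1, T is evidence for S.


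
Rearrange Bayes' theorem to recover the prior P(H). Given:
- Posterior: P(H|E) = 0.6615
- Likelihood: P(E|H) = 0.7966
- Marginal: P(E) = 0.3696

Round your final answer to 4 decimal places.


From Bayes' theorem: P(H|E) = P(E|H) × P(H) / P(E)

Rearranging for P(H):
P(H) = P(H|E) × P(E) / P(E|H)
     = 0.6615 × 0.3696 / 0.7966
     = 0.24449040 / 0.7966
     = 0.3069


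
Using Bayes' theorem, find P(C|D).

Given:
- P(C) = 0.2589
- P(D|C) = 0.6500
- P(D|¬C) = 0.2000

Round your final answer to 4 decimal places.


Bayes' theorem: P(C|D) = P(D|C) × P(C) / P(D)

Step 1: Calculate P(D) using law of total probability
P(D) = P(D|C)P(C) + P(D|¬C)P(¬C)
     = 0.6500 × 0.2589 + 0.2000 × 0.7411
     = 0.16828500 + 0.14822000
     = 0.31650500

Step 2: Apply Bayes' theorem
P(C|D) = P(D|C) × P(C) / P(D)
       = 0.16828500 / 0.31650500
       = 0.5317


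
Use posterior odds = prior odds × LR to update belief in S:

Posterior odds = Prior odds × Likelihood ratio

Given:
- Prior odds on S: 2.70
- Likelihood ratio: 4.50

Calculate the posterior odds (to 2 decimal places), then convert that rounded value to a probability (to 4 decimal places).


Step 1: Calculate posterior odds
Posterior odds = Prior odds × LR
               = 2.70 × 4.50
               = 12.15

Step 2: Convert to probability
P(S|E) = Posterior odds / (1 + Posterior odds)
       = 12.15 / (1 + 12.15)
       = 12.15 / 13.15
       = 0.9240

The evidence increased P(S) from 0.7297 to 0.9240.


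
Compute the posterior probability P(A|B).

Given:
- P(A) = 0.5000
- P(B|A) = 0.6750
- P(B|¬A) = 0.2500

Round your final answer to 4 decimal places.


Bayes' theorem: P(A|B) = P(B|A) × P(A) / P(B)

Step 1: Calculate P(B) using law of total probability
P(B) = P(B|A)P(A) + P(B|¬A)P(¬A)
     = 0.6750 × 0.5000 + 0.2500 × 0.5000
     = 0.33750000 + 0.12500000
     = 0.46250000

Step 2: Apply Bayes' theorem
P(A|B) = P(B|A) × P(A) / P(B)
       = 0.33750000 / 0.46250000
       = 0.7297


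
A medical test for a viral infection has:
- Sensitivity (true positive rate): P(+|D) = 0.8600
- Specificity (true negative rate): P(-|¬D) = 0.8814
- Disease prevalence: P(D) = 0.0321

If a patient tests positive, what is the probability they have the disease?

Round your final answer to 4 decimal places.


Let D = has disease, + = positive test

Given:
- P(D) = 0.0321 (prevalence)
- P(+|D) = 0.8600 (sensitivity)
- P(-|¬D) = 0.8814 (specificity)
- P(+|¬D) = 0.1186 (false positive rate = 1 - specificity)

Step 1: Find P(+)
P(+) = P(+|D)P(D) + P(+|¬D)P(¬D)
     = 0.8600 × 0.0321 + 0.1186 × 0.9679
     = 0.02760600 + 0.11479294
     = 0.14239894

Step 2: Apply Bayes' theorem for P(D|+)
P(D|+) = P(+|D)P(D) / P(+)
       = 0.02760600 / 0.14239894
       = 0.1939


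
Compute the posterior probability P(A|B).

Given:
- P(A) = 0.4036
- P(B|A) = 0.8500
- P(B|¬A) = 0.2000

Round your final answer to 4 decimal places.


Bayes' theorem: P(A|B) = P(B|A) × P(A) / P(B)

Step 1: Calculate P(B) using law of total probability
P(B) = P(B|A)P(A) + P(B|¬A)P(¬A)
     = 0.8500 × 0.4036 + 0.2000 × 0.5964
     = 0.34306000 + 0.11928000
     = 0.46234000

Step 2: Apply Bayes' theorem
P(A|B) = P(B|A) × P(A) / P(B)
       = 0.34306000 / 0.46234000
       = 0.7420


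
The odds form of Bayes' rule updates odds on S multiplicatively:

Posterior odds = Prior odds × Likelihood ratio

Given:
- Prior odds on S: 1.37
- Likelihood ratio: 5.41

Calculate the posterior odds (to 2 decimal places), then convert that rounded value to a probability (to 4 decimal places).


Step 1: Calculate posterior odds
Posterior odds = Prior odds × LR
               = 1.37 × 5.41
               = 7.41

Step 2: Convert to probability
P(S|E) = Posterior odds / (1 + Posterior odds)
       = 7.41 / (1 + 7.41)
       = 7.41 / 8.41
       = 0.8811

The evidence increased P(S) from 0.5781 to 0.8811.


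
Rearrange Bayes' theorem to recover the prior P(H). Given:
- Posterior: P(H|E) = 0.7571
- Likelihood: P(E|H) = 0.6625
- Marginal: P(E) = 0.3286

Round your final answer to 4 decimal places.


From Bayes' theorem: P(H|E) = P(E|H) × P(H) / P(E)

Rearranging for P(H):
P(H) = P(H|E) × P(E) / P(E|H)
     = 0.7571 × 0.3286 / 0.6625
     = 0.24878306 / 0.6625
     = 0.3755


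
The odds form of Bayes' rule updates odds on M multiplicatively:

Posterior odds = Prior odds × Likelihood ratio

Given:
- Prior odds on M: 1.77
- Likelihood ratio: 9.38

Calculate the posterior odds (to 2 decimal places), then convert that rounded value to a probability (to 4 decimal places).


Step 1: Calculate posterior odds
Posterior odds = Prior odds × LR
               = 1.77 × 9.38
               = 16.60

Step 2: Convert to probability
P(M|E) = Posterior odds / (1 + Posterior odds)
       = 16.60 / (1 + 16.60)
       = 16.60 / 17.60
       = 0.9432

The evidence increased P(M) from 0.6390 to 0.9432.


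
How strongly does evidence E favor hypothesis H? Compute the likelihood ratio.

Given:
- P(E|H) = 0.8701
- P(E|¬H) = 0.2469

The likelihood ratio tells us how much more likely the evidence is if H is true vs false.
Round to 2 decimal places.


Likelihood Ratio (LR) = P(E|H) / P(E|¬H)

LR = 0.8701 / 0.2469
   = 3.52

The evidence is 3.52 times more likely if H is true than if H is false.
Since LR > 1, the evidence supports H over ¬H.


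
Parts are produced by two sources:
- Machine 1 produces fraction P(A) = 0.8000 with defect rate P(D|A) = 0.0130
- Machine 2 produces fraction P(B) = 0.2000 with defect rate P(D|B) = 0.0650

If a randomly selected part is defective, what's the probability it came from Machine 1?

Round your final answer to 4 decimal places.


Let A = from Machine 1, D = defective

Given:
- P(A) = 0.8000, P(B) = 0.2000
- P(D|A) = 0.0130, P(D|B) = 0.0650

Step 1: Find P(D)
P(D) = P(D|A)P(A) + P(D|B)P(B)
     = 0.0130 × 0.8000 + 0.0650 × 0.2000
     = 0.01040000 + 0.01300000
     = 0.02340000

Step 2: Apply Bayes' theorem
P(A|D) = P(D|A)P(A) / P(D)
       = 0.01040000 / 0.02340000
       = 0.4444


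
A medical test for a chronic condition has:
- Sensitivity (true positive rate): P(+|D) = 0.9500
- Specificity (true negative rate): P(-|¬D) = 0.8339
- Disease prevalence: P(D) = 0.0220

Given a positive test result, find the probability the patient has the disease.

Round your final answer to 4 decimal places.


Let D = has disease, + = positive test

Given:
- P(D) = 0.0220 (prevalence)
- P(+|D) = 0.9500 (sensitivity)
- P(-|¬D) = 0.8339 (specificity)
- P(+|¬D) = 0.1661 (false positive rate = 1 - specificity)

Step 1: Find P(+)
P(+) = P(+|D)P(D) + P(+|¬D)P(¬D)
     = 0.9500 × 0.0220 + 0.1661 × 0.9780
     = 0.02090000 + 0.16244580
     = 0.18334580

Step 2: Apply Bayes' theorem for P(D|+)
P(D|+) = P(+|D)P(D) / P(+)
       = 0.02090000 / 0.18334580
       = 0.1140


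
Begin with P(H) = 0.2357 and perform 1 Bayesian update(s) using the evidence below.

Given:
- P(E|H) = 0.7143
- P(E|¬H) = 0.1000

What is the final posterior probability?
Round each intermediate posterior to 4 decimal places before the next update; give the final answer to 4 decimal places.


Sequential Bayesian updating:

Initial prior: P(H) = 0.2357

Update 1:
  P(E) = 0.7143 × 0.2357 + 0.1000 × 0.7643 = 0.16836051 + 0.07643000 = 0.24479051
  P(H|E) = 0.16836051 / 0.24479051 = 0.6878

Final posterior: 0.6878


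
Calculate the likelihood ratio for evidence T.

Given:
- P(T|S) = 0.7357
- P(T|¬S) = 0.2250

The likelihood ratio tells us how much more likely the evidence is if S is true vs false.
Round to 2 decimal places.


Likelihood Ratio (LR) = P(T|S) / P(T|¬S)

LR = 0.7357 / 0.2250
   = 3.27

The evidence is 3.27 times more likely if S is true than if S is false.
Since LR > 1, the evidence supports S over ¬S.


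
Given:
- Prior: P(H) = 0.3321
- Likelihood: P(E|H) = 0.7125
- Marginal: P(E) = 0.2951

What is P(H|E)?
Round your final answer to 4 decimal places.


Using Bayes' theorem:

P(H|E) = P(E|H) × P(H) / P(E)
       = 0.7125 × 0.3321 / 0.2951
       = 0.23662125 / 0.2951
       = 0.8018

The evidence strengthens our belief in H.
Prior: 0.3321 → Posterior: 0.8018


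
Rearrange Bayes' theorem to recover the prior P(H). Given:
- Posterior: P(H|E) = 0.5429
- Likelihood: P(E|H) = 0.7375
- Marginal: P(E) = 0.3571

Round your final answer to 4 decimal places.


From Bayes' theorem: P(H|E) = P(E|H) × P(H) / P(E)

Rearranging for P(H):
P(H) = P(H|E) × P(E) / P(E|H)
     = 0.5429 × 0.3571 / 0.7375
     = 0.19386959 / 0.7375
     = 0.2629


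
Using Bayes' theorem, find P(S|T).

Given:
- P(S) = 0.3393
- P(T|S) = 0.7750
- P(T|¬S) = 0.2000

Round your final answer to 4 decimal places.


Bayes' theorem: P(S|T) = P(T|S) × P(S) / P(T)

Step 1: Calculate P(T) using law of total probability
P(T) = P(T|S)P(S) + P(T|¬S)P(¬S)
     = 0.7750 × 0.3393 + 0.2000 × 0.6607
     = 0.26295750 + 0.13214000
     = 0.39509750

Step 2: Apply Bayes' theorem
P(S|T) = P(T|S) × P(S) / P(T)
       = 0.26295750 / 0.39509750
       = 0.6656


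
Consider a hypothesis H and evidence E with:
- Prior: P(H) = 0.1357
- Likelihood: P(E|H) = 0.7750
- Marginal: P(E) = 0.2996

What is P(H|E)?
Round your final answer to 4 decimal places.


Using Bayes' theorem:

P(H|E) = P(E|H) × P(H) / P(E)
       = 0.7750 × 0.1357 / 0.2996
       = 0.10516750 / 0.2996
       = 0.3510

The evidence strengthens our belief in H.
Prior: 0.1357 → Posterior: 0.3510


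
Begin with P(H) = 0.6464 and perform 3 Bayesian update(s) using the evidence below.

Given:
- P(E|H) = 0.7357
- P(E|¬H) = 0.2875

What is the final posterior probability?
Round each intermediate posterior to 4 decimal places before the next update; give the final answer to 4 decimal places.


Sequential Bayesian updating:

Initial prior: P(H) = 0.6464

Update 1:
  P(E) = 0.7357 × 0.6464 + 0.2875 × 0.3536 = 0.47555648 + 0.10166000 = 0.57721648
  P(H|E) = 0.47555648 / 0.57721648 = 0.8239

Update 2:
  P(E) = 0.7357 × 0.8239 + 0.2875 × 0.1761 = 0.60614323 + 0.05062875 = 0.65677198
  P(H|E) = 0.60614323 / 0.65677198 = 0.9229

Update 3:
  P(E) = 0.7357 × 0.9229 + 0.2875 × 0.0771 = 0.67897753 + 0.02216625 = 0.70114378
  P(H|E) = 0.67897753 / 0.70114378 = 0.9684

Final posterior: 0.9684


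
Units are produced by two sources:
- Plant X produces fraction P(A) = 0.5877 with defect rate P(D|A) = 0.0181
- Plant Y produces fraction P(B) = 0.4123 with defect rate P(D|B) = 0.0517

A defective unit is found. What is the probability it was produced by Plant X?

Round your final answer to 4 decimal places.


Let A = from Plant X, D = defective

Given:
- P(A) = 0.5877, P(B) = 0.4123
- P(D|A) = 0.0181, P(D|B) = 0.0517

Step 1: Find P(D)
P(D) = P(D|A)P(A) + P(D|B)P(B)
     = 0.0181 × 0.5877 + 0.0517 × 0.4123
     = 0.01063737 + 0.02131591
     = 0.03195328

Step 2: Apply Bayes' theorem
P(A|D) = P(D|A)P(A) / P(D)
       = 0.01063737 / 0.03195328
       = 0.3329


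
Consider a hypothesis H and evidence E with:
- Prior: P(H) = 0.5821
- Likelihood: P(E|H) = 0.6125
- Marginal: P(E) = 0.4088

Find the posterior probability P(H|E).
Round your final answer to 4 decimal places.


Using Bayes' theorem:

P(H|E) = P(E|H) × P(H) / P(E)
       = 0.6125 × 0.5821 / 0.4088
       = 0.35653625 / 0.4088
       = 0.8722

The evidence strengthens our belief in H.
Prior: 0.5821 → Posterior: 0.8722


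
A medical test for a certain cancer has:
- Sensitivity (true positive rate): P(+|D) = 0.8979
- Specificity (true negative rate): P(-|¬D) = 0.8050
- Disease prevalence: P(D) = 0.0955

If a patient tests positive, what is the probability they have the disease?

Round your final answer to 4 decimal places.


Let D = has disease, + = positive test

Given:
- P(D) = 0.0955 (prevalence)
- P(+|D) = 0.8979 (sensitivity)
- P(-|¬D) = 0.8050 (specificity)
- P(+|¬D) = 0.1950 (false positive rate = 1 - specificity)

Step 1: Find P(+)
P(+) = P(+|D)P(D) + P(+|¬D)P(¬D)
     = 0.8979 × 0.0955 + 0.1950 × 0.9045
     = 0.08574945 + 0.17637750
     = 0.26212695

Step 2: Apply Bayes' theorem for P(D|+)
P(D|+) = P(+|D)P(D) / P(+)
       = 0.08574945 / 0.26212695
       = 0.3271


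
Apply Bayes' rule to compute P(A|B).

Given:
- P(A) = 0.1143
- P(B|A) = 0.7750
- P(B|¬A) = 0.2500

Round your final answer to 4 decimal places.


Bayes' theorem: P(A|B) = P(B|A) × P(A) / P(B)

Step 1: Calculate P(B) using law of total probability
P(B) = P(B|A)P(A) + P(B|¬A)P(¬A)
     = 0.7750 × 0.1143 + 0.2500 × 0.8857
     = 0.08858250 + 0.22142500
     = 0.31000750

Step 2: Apply Bayes' theorem
P(A|B) = P(B|A) × P(A) / P(B)
       = 0.08858250 / 0.31000750
       = 0.2857


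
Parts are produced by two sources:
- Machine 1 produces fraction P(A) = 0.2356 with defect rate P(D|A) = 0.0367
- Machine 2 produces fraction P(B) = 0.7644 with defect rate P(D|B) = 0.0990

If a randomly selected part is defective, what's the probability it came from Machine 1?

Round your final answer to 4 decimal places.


Let A = from Machine 1, D = defective

Given:
- P(A) = 0.2356, P(B) = 0.7644
- P(D|A) = 0.0367, P(D|B) = 0.0990

Step 1: Find P(D)
P(D) = P(D|A)P(A) + P(D|B)P(B)
     = 0.0367 × 0.2356 + 0.0990 × 0.7644
     = 0.00864652 + 0.07567560
     = 0.08432212

Step 2: Apply Bayes' theorem
P(A|D) = P(D|A)P(A) / P(D)
       = 0.00864652 / 0.08432212
       = 0.1025


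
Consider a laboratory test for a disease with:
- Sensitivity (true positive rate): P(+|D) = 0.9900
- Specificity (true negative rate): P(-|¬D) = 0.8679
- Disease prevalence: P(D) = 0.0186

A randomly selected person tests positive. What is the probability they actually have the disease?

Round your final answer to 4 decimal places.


Let D = has disease, + = positive test

Given:
- P(D) = 0.0186 (prevalence)
- P(+|D) = 0.9900 (sensitivity)
- P(-|¬D) = 0.8679 (specificity)
- P(+|¬D) = 0.1321 (false positive rate = 1 - specificity)

Step 1: Find P(+)
P(+) = P(+|D)P(D) + P(+|¬D)P(¬D)
     = 0.9900 × 0.0186 + 0.1321 × 0.9814
     = 0.01841400 + 0.12964294
     = 0.14805694

Step 2: Apply Bayes' theorem for P(D|+)
P(D|+) = P(+|D)P(D) / P(+)
       = 0.01841400 / 0.14805694
       = 0.1244


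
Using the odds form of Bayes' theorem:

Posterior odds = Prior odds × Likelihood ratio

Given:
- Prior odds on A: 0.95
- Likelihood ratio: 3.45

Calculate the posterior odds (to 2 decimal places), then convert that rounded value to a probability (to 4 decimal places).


Step 1: Calculate posterior odds
Posterior odds = Prior odds × LR
               = 0.95 × 3.45
               = 3.28

Step 2: Convert to probability
P(A|E) = Posterior odds / (1 + Posterior odds)
       = 3.28 / (1 + 3.28)
       = 3.28 / 4.28
       = 0.7664

The evidence increased P(A) from 0.4872 to 0.7664.


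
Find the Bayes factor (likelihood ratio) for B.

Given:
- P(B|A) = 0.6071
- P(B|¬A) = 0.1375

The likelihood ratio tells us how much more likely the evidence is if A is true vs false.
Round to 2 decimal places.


Likelihood Ratio (LR) = P(B|A) / P(B|¬A)

LR = 0.6071 / 0.1375
   = 4.42

The evidence is 4.42 times more likely if A is true than if A is false.
LR > 1, so observing B raises the odds in favor of A.


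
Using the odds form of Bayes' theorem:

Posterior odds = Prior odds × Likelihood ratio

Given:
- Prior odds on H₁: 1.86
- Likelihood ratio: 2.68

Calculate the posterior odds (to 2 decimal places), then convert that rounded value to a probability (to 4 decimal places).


Step 1: Calculate posterior odds
Posterior odds = Prior odds × LR
               = 1.86 × 2.68
               = 4.98

Step 2: Convert to probability
P(H₁|E) = Posterior odds / (1 + Posterior odds)
       = 4.98 / (1 + 4.98)
       = 4.98 / 5.98
       = 0.8328

The evidence increased P(H₁) from 0.6503 to 0.8328.


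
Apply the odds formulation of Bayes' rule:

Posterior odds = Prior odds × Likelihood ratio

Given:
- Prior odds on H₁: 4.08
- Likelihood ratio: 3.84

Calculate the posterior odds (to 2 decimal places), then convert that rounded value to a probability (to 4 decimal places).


Step 1: Calculate posterior odds
Posterior odds = Prior odds × LR
               = 4.08 × 3.84
               = 15.67

Step 2: Convert to probability
P(H₁|E) = Posterior odds / (1 + Posterior odds)
       = 15.67 / (1 + 15.67)
       = 15.67 / 16.67
       = 0.9400

The evidence increased P(H₁) from 0.8031 to 0.9400.


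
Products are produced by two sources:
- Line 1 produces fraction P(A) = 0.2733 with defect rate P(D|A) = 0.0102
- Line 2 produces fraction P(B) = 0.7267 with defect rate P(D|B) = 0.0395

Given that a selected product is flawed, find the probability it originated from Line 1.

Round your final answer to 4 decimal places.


Let A = from Line 1, D = flawed

Given:
- P(A) = 0.2733, P(B) = 0.7267
- P(D|A) = 0.0102, P(D|B) = 0.0395

Step 1: Find P(D)
P(D) = P(D|A)P(A) + P(D|B)P(B)
     = 0.0102 × 0.2733 + 0.0395 × 0.7267
     = 0.00278766 + 0.02870465
     = 0.03149231

Step 2: Apply Bayes' theorem
P(A|D) = P(D|A)P(A) / P(D)
       = 0.00278766 / 0.03149231
       = 0.0885


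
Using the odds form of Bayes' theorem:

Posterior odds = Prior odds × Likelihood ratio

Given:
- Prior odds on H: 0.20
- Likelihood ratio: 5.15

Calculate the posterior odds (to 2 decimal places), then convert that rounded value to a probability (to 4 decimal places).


Step 1: Calculate posterior odds
Posterior odds = Prior odds × LR
               = 0.20 × 5.15
               = 1.03

Step 2: Convert to probability
P(H|E) = Posterior odds / (1 + Posterior odds)
       = 1.03 / (1 + 1.03)
       = 1.03 / 2.03
       = 0.5074

The evidence increased P(H) from 0.1667 to 0.5074.


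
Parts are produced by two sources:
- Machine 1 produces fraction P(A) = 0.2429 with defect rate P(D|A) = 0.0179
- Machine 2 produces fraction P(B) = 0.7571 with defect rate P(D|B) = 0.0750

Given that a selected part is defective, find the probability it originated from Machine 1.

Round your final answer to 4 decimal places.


Let A = from Machine 1, D = defective

Given:
- P(A) = 0.2429, P(B) = 0.7571
- P(D|A) = 0.0179, P(D|B) = 0.0750

Step 1: Find P(D)
P(D) = P(D|A)P(A) + P(D|B)P(B)
     = 0.0179 × 0.2429 + 0.0750 × 0.7571
     = 0.00434791 + 0.05678250
     = 0.06113041

Step 2: Apply Bayes' theorem
P(A|D) = P(D|A)P(A) / P(D)
       = 0.00434791 / 0.06113041
       = 0.0711


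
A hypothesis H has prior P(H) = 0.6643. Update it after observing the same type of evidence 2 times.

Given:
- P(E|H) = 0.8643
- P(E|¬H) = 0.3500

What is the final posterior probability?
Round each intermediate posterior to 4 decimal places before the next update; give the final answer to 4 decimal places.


Sequential Bayesian updating:

Initial prior: P(H) = 0.6643

Update 1:
  P(E) = 0.8643 × 0.6643 + 0.3500 × 0.3357 = 0.57415449 + 0.11749500 = 0.69164949
  P(H|E) = 0.57415449 / 0.69164949 = 0.8301

Update 2:
  P(E) = 0.8643 × 0.8301 + 0.3500 × 0.1699 = 0.71745543 + 0.05946500 = 0.77692043
  P(H|E) = 0.71745543 / 0.77692043 = 0.9235

Final posterior: 0.9235


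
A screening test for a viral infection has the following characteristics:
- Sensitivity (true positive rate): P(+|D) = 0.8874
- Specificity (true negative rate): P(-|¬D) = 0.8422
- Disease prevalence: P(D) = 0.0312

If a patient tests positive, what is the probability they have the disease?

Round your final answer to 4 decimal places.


Let D = has disease, + = positive test

Given:
- P(D) = 0.0312 (prevalence)
- P(+|D) = 0.8874 (sensitivity)
- P(-|¬D) = 0.8422 (specificity)
- P(+|¬D) = 0.1578 (false positive rate = 1 - specificity)

Step 1: Find P(+)
P(+) = P(+|D)P(D) + P(+|¬D)P(¬D)
     = 0.8874 × 0.0312 + 0.1578 × 0.9688
     = 0.02768688 + 0.15287664
     = 0.18056352

Step 2: Apply Bayes' theorem for P(D|+)
P(D|+) = P(+|D)P(D) / P(+)
       = 0.02768688 / 0.18056352
       = 0.1533


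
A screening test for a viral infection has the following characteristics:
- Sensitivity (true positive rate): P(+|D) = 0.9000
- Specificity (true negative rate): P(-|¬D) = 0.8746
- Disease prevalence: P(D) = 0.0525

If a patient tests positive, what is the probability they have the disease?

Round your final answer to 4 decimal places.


Let D = has disease, + = positive test

Given:
- P(D) = 0.0525 (prevalence)
- P(+|D) = 0.9000 (sensitivity)
- P(-|¬D) = 0.8746 (specificity)
- P(+|¬D) = 0.1254 (false positive rate = 1 - specificity)

Step 1: Find P(+)
P(+) = P(+|D)P(D) + P(+|¬D)P(¬D)
     = 0.9000 × 0.0525 + 0.1254 × 0.9475
     = 0.04725000 + 0.11881650
     = 0.16606650

Step 2: Apply Bayes' theorem for P(D|+)
P(D|+) = P(+|D)P(D) / P(+)
       = 0.04725000 / 0.16606650
       = 0.2845


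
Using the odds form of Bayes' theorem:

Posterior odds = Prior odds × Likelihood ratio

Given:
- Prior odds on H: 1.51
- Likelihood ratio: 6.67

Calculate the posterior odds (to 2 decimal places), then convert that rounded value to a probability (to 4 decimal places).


Step 1: Calculate posterior odds
Posterior odds = Prior odds × LR
               = 1.51 × 6.67
               = 10.07

Step 2: Convert to probability
P(H|E) = Posterior odds / (1 + Posterior odds)
       = 10.07 / (1 + 10.07)
       = 10.07 / 11.07
       = 0.9097

The evidence increased P(H) from 0.6016 to 0.9097.


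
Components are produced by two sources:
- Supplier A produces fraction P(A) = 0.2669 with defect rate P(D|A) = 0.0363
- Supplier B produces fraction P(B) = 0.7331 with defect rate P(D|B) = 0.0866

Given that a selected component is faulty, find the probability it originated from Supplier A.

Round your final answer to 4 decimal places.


Let A = from Supplier A, D = faulty

Given:
- P(A) = 0.2669, P(B) = 0.7331
- P(D|A) = 0.0363, P(D|B) = 0.0866

Step 1: Find P(D)
P(D) = P(D|A)P(A) + P(D|B)P(B)
     = 0.0363 × 0.2669 + 0.0866 × 0.7331
     = 0.00968847 + 0.06348646
     = 0.07317493

Step 2: Apply Bayes' theorem
P(A|D) = P(D|A)P(A) / P(D)
       = 0.00968847 / 0.07317493
       = 0.1324


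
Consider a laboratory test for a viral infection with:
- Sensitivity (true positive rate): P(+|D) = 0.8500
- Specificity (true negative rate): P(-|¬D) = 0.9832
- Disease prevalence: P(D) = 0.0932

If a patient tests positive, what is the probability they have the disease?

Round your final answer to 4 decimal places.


Let D = has disease, + = positive test

Given:
- P(D) = 0.0932 (prevalence)
- P(+|D) = 0.8500 (sensitivity)
- P(-|¬D) = 0.9832 (specificity)
- P(+|¬D) = 0.0168 (false positive rate = 1 - specificity)

Step 1: Find P(+)
P(+) = P(+|D)P(D) + P(+|¬D)P(¬D)
     = 0.8500 × 0.0932 + 0.0168 × 0.9068
     = 0.07922000 + 0.01523424
     = 0.09445424

Step 2: Apply Bayes' theorem for P(D|+)
P(D|+) = P(+|D)P(D) / P(+)
       = 0.07922000 / 0.09445424
       = 0.8387


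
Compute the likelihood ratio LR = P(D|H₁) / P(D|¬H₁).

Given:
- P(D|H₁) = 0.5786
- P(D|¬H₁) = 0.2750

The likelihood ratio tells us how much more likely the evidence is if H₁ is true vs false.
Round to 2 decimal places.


Likelihood Ratio (LR) = P(D|H₁) / P(D|¬H₁)

LR = 0.5786 / 0.2750
   = 2.10

The evidence is 2.10 times more likely if H₁ is true than if H₁ is false.
LR > 1, so observing D raises the odds in favor of H₁.


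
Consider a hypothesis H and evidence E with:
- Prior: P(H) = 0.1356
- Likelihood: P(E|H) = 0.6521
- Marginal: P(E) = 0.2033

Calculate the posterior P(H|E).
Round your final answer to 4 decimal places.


Using Bayes' theorem:

P(H|E) = P(E|H) × P(H) / P(E)
       = 0.6521 × 0.1356 / 0.2033
       = 0.08842476 / 0.2033
       = 0.4349

The evidence strengthens our belief in H.
Prior: 0.1356 → Posterior: 0.4349


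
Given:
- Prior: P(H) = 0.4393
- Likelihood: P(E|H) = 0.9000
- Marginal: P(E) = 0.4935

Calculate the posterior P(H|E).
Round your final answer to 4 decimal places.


Using Bayes' theorem:

P(H|E) = P(E|H) × P(H) / P(E)
       = 0.9000 × 0.4393 / 0.4935
       = 0.39537000 / 0.4935
       = 0.8012

The evidence strengthens our belief in H.
Prior: 0.4393 → Posterior: 0.8012


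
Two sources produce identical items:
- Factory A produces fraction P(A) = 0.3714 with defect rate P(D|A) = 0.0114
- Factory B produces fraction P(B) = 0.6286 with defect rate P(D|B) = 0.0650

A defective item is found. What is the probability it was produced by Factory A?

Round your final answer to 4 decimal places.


Let A = from Factory A, D = defective

Given:
- P(A) = 0.3714, P(B) = 0.6286
- P(D|A) = 0.0114, P(D|B) = 0.0650

Step 1: Find P(D)
P(D) = P(D|A)P(A) + P(D|B)P(B)
     = 0.0114 × 0.3714 + 0.0650 × 0.6286
     = 0.00423396 + 0.04085900
     = 0.04509296

Step 2: Apply Bayes' theorem
P(A|D) = P(D|A)P(A) / P(D)
       = 0.00423396 / 0.04509296
       = 0.0939


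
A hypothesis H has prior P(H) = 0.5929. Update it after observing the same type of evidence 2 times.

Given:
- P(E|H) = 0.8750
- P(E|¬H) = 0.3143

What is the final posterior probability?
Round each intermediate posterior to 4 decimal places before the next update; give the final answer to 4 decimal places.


Sequential Bayesian updating:

Initial prior: P(H) = 0.5929

Update 1:
  P(E) = 0.8750 × 0.5929 + 0.3143 × 0.4071 = 0.51878750 + 0.12795153 = 0.64673903
  P(H|E) = 0.51878750 / 0.64673903 = 0.8022

Update 2:
  P(E) = 0.8750 × 0.8022 + 0.3143 × 0.1978 = 0.70192500 + 0.06216854 = 0.76409354
  P(H|E) = 0.70192500 / 0.76409354 = 0.9186

Final posterior: 0.9186


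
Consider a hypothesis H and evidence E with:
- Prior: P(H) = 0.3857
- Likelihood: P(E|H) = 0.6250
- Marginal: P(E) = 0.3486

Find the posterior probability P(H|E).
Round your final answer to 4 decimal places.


Using Bayes' theorem:

P(H|E) = P(E|H) × P(H) / P(E)
       = 0.6250 × 0.3857 / 0.3486
       = 0.24106250 / 0.3486
       = 0.6915

The evidence strengthens our belief in H.
Prior: 0.3857 → Posterior: 0.6915


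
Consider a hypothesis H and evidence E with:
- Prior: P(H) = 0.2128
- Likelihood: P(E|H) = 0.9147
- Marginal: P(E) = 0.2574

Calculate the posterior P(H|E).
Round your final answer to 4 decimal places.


Using Bayes' theorem:

P(H|E) = P(E|H) × P(H) / P(E)
       = 0.9147 × 0.2128 / 0.2574
       = 0.19464816 / 0.2574
       = 0.7562

The evidence strengthens our belief in H.
Prior: 0.2128 → Posterior: 0.7562


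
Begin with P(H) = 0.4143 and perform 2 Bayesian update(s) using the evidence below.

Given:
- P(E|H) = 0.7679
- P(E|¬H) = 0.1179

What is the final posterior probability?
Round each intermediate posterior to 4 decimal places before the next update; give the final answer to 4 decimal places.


Sequential Bayesian updating:

Initial prior: P(H) = 0.4143

Update 1:
  P(E) = 0.7679 × 0.4143 + 0.1179 × 0.5857 = 0.31814097 + 0.06905403 = 0.38719500
  P(H|E) = 0.31814097 / 0.38719500 = 0.8217

Update 2:
  P(E) = 0.7679 × 0.8217 + 0.1179 × 0.1783 = 0.63098343 + 0.02102157 = 0.65200500
  P(H|E) = 0.63098343 / 0.65200500 = 0.9678

Final posterior: 0.9678


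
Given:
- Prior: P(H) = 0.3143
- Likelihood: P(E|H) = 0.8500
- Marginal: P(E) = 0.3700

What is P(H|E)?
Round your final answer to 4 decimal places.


Using Bayes' theorem:

P(H|E) = P(E|H) × P(H) / P(E)
       = 0.8500 × 0.3143 / 0.3700
       = 0.26715500 / 0.3700
       = 0.7220

The evidence strengthens our belief in H.
Prior: 0.3143 → Posterior: 0.7220


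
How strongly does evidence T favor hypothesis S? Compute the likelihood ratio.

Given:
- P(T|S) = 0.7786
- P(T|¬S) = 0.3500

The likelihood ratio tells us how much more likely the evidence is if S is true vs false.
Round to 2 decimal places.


Likelihood Ratio (LR) = P(T|S) / P(T|¬S)

LR = 0.7786 / 0.3500
   = 2.22

The evidence is 2.22 times more likely if S is true than if S is false.
LR > 1, so observing T raises the odds in favor of S.


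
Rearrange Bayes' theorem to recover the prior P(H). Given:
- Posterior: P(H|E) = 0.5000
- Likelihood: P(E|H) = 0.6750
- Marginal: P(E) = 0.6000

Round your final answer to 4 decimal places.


From Bayes' theorem: P(H|E) = P(E|H) × P(H) / P(E)

Rearranging for P(H):
P(H) = P(H|E) × P(E) / P(E|H)
     = 0.5000 × 0.6000 / 0.6750
     = 0.30000000 / 0.6750
     = 0.4444


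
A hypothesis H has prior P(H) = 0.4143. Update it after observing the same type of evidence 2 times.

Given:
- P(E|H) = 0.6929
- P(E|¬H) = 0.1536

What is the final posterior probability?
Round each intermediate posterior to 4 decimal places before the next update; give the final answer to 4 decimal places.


Sequential Bayesian updating:

Initial prior: P(H) = 0.4143

Update 1:
  P(E) = 0.6929 × 0.4143 + 0.1536 × 0.5857 = 0.28706847 + 0.08996352 = 0.37703199
  P(H|E) = 0.28706847 / 0.37703199 = 0.7614

Update 2:
  P(E) = 0.6929 × 0.7614 + 0.1536 × 0.2386 = 0.52757406 + 0.03664896 = 0.56422302
  P(H|E) = 0.52757406 / 0.56422302 = 0.9350

Final posterior: 0.9350


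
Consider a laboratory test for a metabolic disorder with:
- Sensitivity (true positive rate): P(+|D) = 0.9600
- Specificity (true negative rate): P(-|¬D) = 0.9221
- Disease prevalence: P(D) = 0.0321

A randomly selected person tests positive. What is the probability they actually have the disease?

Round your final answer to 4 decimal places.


Let D = has disease, + = positive test

Given:
- P(D) = 0.0321 (prevalence)
- P(+|D) = 0.9600 (sensitivity)
- P(-|¬D) = 0.9221 (specificity)
- P(+|¬D) = 0.0779 (false positive rate = 1 - specificity)

Step 1: Find P(+)
P(+) = P(+|D)P(D) + P(+|¬D)P(¬D)
     = 0.9600 × 0.0321 + 0.0779 × 0.9679
     = 0.03081600 + 0.07539941
     = 0.10621541

Step 2: Apply Bayes' theorem for P(D|+)
P(D|+) = P(+|D)P(D) / P(+)
       = 0.03081600 / 0.10621541
       = 0.2901


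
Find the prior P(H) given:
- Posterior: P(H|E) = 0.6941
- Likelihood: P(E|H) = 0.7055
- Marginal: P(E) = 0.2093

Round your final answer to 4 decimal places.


From Bayes' theorem: P(H|E) = P(E|H) × P(H) / P(E)

Rearranging for P(H):
P(H) = P(H|E) × P(E) / P(E|H)
     = 0.6941 × 0.2093 / 0.7055
     = 0.14527513 / 0.7055
     = 0.2059


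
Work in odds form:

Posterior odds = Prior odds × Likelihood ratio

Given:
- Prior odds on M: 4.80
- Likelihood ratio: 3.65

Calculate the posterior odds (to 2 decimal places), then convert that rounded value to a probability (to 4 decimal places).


Step 1: Calculate posterior odds
Posterior odds = Prior odds × LR
               = 4.80 × 3.65
               = 17.52

Step 2: Convert to probability
P(M|E) = Posterior odds / (1 + Posterior odds)
       = 17.52 / (1 + 17.52)
       = 17.52 / 18.52
       = 0.9460

The evidence increased P(M) from 0.8276 to 0.9460.


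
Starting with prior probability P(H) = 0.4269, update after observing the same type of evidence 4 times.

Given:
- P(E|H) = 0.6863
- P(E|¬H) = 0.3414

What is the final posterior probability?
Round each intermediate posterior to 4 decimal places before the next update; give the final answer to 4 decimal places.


Sequential Bayesian updating:

Initial prior: P(H) = 0.4269

Update 1:
  P(E) = 0.6863 × 0.4269 + 0.3414 × 0.5731 = 0.29298147 + 0.19565634 = 0.48863781
  P(H|E) = 0.29298147 / 0.48863781 = 0.5996

Update 2:
  P(E) = 0.6863 × 0.5996 + 0.3414 × 0.4004 = 0.41150548 + 0.13669656 = 0.54820204
  P(H|E) = 0.41150548 / 0.54820204 = 0.7506

Update 3:
  P(E) = 0.6863 × 0.7506 + 0.3414 × 0.2494 = 0.51513678 + 0.08514516 = 0.60028194
  P(H|E) = 0.51513678 / 0.60028194 = 0.8582

Update 4:
  P(E) = 0.6863 × 0.8582 + 0.3414 × 0.1418 = 0.58898266 + 0.04841052 = 0.63739318
  P(H|E) = 0.58898266 / 0.63739318 = 0.9240

Final posterior: 0.9240


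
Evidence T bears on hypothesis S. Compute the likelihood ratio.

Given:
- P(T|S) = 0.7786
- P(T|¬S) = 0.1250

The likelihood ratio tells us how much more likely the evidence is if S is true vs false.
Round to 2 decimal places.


Likelihood Ratio (LR) = P(T|S) / P(T|¬S)

LR = 0.7786 / 0.1250
   = 6.23

The evidence is 6.23 times more likely if S is true than if S is false.
Because LR exceeds 1, T is evidence for S.


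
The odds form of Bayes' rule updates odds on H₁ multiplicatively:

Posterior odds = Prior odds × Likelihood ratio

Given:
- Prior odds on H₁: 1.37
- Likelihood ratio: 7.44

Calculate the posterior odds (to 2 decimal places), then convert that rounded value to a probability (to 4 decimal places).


Step 1: Calculate posterior odds
Posterior odds = Prior odds × LR
               = 1.37 × 7.44
               = 10.19

Step 2: Convert to probability
P(H₁|E) = Posterior odds / (1 + Posterior odds)
       = 10.19 / (1 + 10.19)
       = 10.19 / 11.19
       = 0.9106

The evidence increased P(H₁) from 0.5781 to 0.9106.
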